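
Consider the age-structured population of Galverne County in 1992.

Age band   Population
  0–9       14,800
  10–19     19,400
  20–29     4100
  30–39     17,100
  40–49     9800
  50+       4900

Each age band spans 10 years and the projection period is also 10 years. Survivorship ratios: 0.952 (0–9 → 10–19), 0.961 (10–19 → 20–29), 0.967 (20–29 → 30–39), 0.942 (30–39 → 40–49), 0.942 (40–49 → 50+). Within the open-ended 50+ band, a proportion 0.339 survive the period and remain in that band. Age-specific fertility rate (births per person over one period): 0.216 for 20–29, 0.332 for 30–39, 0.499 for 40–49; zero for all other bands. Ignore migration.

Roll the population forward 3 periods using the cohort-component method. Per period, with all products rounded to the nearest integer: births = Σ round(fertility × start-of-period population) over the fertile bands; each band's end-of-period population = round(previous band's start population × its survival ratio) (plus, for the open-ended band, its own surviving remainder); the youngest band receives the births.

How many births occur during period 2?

(Groups numbered youngest = 1 to oldest = 6.)
Period 1:
Births: 4100 * 0.216 = 886, 17100 * 0.332 = 5677, 9800 * 0.499 = 4890 → total 11453
Group 2: 14800 * 0.952 = 14090
Group 3: 19400 * 0.961 = 18643
Group 4: 4100 * 0.967 = 3965
Group 5: 17100 * 0.942 = 16108
Group 6: 9800 * 0.942 + 4900 * 0.339 = 9232 + 1661 = 10893
→ [11453, 14090, 18643, 3965, 16108, 10893]
Period 2:
Births: 18643 * 0.216 = 4027, 3965 * 0.332 = 1316, 16108 * 0.499 = 8038 → total 13381
Group 2: 11453 * 0.952 = 10903
Group 3: 14090 * 0.961 = 13540
Group 4: 18643 * 0.967 = 18028
Group 5: 3965 * 0.942 = 3735
Group 6: 16108 * 0.942 + 10893 * 0.339 = 15174 + 3693 = 18867
→ [13381, 10903, 13540, 18028, 3735, 18867]

13381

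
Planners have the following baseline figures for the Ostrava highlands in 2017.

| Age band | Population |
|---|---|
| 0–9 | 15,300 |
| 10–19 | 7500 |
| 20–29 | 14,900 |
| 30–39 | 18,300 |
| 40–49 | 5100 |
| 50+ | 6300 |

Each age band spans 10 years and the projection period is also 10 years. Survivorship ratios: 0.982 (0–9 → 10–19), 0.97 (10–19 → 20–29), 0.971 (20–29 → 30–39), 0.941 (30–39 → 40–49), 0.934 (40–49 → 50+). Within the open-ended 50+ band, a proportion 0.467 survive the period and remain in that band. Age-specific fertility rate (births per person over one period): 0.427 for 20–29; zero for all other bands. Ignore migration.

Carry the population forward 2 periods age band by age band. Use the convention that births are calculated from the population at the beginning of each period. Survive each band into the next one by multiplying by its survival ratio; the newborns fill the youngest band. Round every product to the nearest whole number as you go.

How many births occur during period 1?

6362

[period 1]
Births: 14900 * 0.427 = 6362
10–19: 15300 * 0.982 = 15025
20–29: 7500 * 0.97 = 7275
30–39: 14900 * 0.971 = 14468
40–49: 18300 * 0.941 = 17220
50+: 5100 * 0.934 + 6300 * 0.467 = 4763 + 2942 = 7705
Giving 6362 / 15025 / 7275 / 14468 / 17220 / 7705.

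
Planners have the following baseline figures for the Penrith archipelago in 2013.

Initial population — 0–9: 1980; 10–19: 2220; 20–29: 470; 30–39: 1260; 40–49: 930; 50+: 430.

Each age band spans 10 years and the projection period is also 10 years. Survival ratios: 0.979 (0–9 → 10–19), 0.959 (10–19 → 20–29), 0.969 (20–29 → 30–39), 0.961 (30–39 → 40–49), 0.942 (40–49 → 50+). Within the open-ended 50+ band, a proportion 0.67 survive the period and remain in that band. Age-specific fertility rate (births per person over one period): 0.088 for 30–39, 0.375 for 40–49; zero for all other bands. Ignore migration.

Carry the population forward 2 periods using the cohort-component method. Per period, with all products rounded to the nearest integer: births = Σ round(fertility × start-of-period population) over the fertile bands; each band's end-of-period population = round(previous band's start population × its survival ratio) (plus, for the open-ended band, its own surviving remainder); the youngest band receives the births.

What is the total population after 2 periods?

7224

(Groups numbered youngest = 1 to oldest = 6.)
After projecting period 1:
Births: 1260 × 0.088 = 111, 930 × 0.375 = 349 ⇒ total 460
Group 2: 1980 × 0.979 = 1938
Group 3: 2220 × 0.959 = 2129
Group 4: 470 × 0.969 = 455
Group 5: 1260 × 0.961 = 1211
Group 6: 930 × 0.942 + 430 × 0.67 = 876 + 288 = 1164
Population now: 0–9=460, 10–19=1938, 20–29=2129, 30–39=455, 40–49=1211, 50+=1164
After projecting period 2:
Births: 455 × 0.088 = 40, 1211 × 0.375 = 454 ⇒ total 494
Group 2: 460 × 0.979 = 450
Group 3: 1938 × 0.959 = 1859
Group 4: 2129 × 0.969 = 2063
Group 5: 455 × 0.961 = 437
Group 6: 1211 × 0.942 + 1164 × 0.67 = 1141 + 780 = 1921
Population now: 0–9=494, 10–19=450, 20–29=1859, 30–39=2063, 40–49=437, 50+=1921
Total after period 2: 494 + 450 + 1859 + 2063 + 437 + 1921 = 7224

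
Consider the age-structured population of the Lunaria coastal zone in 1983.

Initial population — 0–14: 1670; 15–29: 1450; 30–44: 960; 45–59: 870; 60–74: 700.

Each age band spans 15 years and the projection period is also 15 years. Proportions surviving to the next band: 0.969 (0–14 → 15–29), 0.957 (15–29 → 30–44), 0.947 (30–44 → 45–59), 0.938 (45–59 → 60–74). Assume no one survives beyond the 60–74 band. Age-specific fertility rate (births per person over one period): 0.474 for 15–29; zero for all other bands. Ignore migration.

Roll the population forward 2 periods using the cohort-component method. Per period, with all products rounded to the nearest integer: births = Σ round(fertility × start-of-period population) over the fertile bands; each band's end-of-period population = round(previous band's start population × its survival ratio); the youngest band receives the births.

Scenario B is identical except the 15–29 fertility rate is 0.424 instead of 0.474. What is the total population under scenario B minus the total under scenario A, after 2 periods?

Let group 1 be 0–14 through group 5 = 60–74.
[period 1]
Births: 1450 * 0.474 = 687
Group 2: 1670 * 0.969 = 1618
Group 3: 1450 * 0.957 = 1388
Group 4: 960 * 0.947 = 909
Group 5: 870 * 0.938 = 816
→ [687, 1618, 1388, 909, 816]
[period 2]
Births: 1618 * 0.474 = 767
Group 2: 687 * 0.969 = 666
Group 3: 1618 * 0.957 = 1548
Group 4: 1388 * 0.947 = 1314
Group 5: 909 * 0.938 = 853
→ [767, 666, 1548, 1314, 853]
Scenario A total after 2 periods: 5148
Scenario B projection —
[period 1]
Births: 1450 * 0.424 = 615
Group 2: 1670 * 0.969 = 1618
Group 3: 1450 * 0.957 = 1388
Group 4: 960 * 0.947 = 909
Group 5: 870 * 0.938 = 816
→ [615, 1618, 1388, 909, 816]
[period 2]
Births: 1618 * 0.424 = 686
Group 2: 615 * 0.969 = 596
Group 3: 1618 * 0.957 = 1548
Group 4: 1388 * 0.947 = 1314
Group 5: 909 * 0.938 = 853
→ [686, 596, 1548, 1314, 853]
Scenario B total after 2 periods: 4997
Difference B − A = 4997 − 5148 = -151

-151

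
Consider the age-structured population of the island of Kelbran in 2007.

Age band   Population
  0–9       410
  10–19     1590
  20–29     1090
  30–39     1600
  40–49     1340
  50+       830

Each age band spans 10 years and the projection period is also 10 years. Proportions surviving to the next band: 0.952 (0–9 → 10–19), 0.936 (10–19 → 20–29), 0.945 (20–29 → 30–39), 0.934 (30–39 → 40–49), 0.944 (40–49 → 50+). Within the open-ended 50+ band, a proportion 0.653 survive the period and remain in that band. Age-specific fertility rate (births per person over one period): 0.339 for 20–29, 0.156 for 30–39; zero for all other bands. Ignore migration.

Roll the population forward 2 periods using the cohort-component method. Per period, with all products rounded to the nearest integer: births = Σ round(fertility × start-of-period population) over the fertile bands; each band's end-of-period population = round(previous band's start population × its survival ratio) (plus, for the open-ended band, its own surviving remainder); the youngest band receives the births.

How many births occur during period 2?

Call the bands 1 to 6, youngest first.
— Period 1 —
Births: 1090 × 0.339 = 370  |  1600 × 0.156 = 250 → 620
Band 2: 410 × 0.952 = 390
Band 3: 1590 × 0.936 = 1488
Band 4: 1090 × 0.945 = 1030
Band 5: 1600 × 0.934 = 1494
Band 6: 1340 × 0.944 + 830 × 0.653 = 1265 + 542 = 1807
Population now: 0–9=620, 10–19=390, 20–29=1488, 30–39=1030, 40–49=1494, 50+=1807
— Period 2 —
Births: 1488 × 0.339 = 504  |  1030 × 0.156 = 161 → 665
Band 2: 620 × 0.952 = 590
Band 3: 390 × 0.936 = 365
Band 4: 1488 × 0.945 = 1406
Band 5: 1030 × 0.934 = 962
Band 6: 1494 × 0.944 + 1807 × 0.653 = 1410 + 1180 = 2590
Population now: 0–9=665, 10–19=590, 20–29=365, 30–39=1406, 40–49=962, 50+=2590

665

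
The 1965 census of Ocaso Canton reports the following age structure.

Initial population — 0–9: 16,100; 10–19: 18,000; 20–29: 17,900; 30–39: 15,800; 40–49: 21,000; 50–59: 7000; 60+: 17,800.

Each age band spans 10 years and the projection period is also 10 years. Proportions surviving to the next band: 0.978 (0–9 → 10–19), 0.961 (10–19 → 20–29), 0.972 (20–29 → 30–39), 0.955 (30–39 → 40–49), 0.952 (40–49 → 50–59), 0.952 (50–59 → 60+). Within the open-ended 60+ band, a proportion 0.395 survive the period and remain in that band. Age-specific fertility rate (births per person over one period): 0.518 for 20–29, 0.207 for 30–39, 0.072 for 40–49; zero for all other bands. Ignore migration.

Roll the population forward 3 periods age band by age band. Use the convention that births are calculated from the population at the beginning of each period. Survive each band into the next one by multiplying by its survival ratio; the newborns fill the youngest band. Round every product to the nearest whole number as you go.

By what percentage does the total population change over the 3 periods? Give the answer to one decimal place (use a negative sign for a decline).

Numbering the groups 1..7 from youngest to oldest:
— Period 1 —
Births: 17900 × 0.518 = 9272, 15800 × 0.207 = 3271, 21000 × 0.072 = 1512 → total 14055
Group 2: 16100 × 0.978 = 15746
Group 3: 18000 × 0.961 = 17298
Group 4: 17900 × 0.972 = 17399
Group 5: 15800 × 0.955 = 15089
Group 6: 21000 × 0.952 = 19992
Group 7: 7000 × 0.952 + 17800 × 0.395 = 6664 + 7031 = 13695
Population now: 0–9=14055, 10–19=15746, 20–29=17298, 30–39=17399, 40–49=15089, 50–59=19992, 60+=13695
— Period 2 —
Births: 17298 × 0.518 = 8960, 17399 × 0.207 = 3602, 15089 × 0.072 = 1086 → total 13648
Group 2: 14055 × 0.978 = 13746
Group 3: 15746 × 0.961 = 15132
Group 4: 17298 × 0.972 = 16814
Group 5: 17399 × 0.955 = 16616
Group 6: 15089 × 0.952 = 14365
Group 7: 19992 × 0.952 + 13695 × 0.395 = 19032 + 5410 = 24442
Population now: 0–9=13648, 10–19=13746, 20–29=15132, 30–39=16814, 40–49=16616, 50–59=14365, 60+=24442
— Period 3 —
Births: 15132 × 0.518 = 7838, 16814 × 0.207 = 3480, 16616 × 0.072 = 1196 → total 12514
Group 2: 13648 × 0.978 = 13348
Group 3: 13746 × 0.961 = 13210
Group 4: 15132 × 0.972 = 14708
Group 5: 16814 × 0.955 = 16057
Group 6: 16616 × 0.952 = 15818
Group 7: 14365 × 0.952 + 24442 × 0.395 = 13675 + 9655 = 23330
Population now: 0–9=12514, 10–19=13348, 20–29=13210, 30–39=14708, 40–49=16057, 50–59=15818, 60+=23330
Total: 113600 → 108985; change = -4615; percentage change = -4.1%

-4.1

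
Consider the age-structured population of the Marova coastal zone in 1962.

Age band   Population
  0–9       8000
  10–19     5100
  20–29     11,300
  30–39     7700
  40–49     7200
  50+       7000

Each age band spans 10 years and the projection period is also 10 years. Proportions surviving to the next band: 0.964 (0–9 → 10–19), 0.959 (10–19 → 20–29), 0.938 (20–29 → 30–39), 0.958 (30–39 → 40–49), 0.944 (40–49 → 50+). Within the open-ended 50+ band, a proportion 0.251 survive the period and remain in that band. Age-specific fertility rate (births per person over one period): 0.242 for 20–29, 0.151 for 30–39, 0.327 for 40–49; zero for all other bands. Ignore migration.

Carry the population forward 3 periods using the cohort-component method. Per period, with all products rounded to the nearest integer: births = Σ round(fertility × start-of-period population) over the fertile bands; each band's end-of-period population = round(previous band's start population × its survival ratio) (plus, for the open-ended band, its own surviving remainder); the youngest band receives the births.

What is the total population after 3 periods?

Let group 1 be 0–9 through group 6 = 50+.
Period 1:
Births: 11300 × 0.242 = 2735 ; 7700 × 0.151 = 1163 ; 7200 × 0.327 = 2354 — total 6252
Group 2: 8000 × 0.964 = 7712
Group 3: 5100 × 0.959 = 4891
Group 4: 11300 × 0.938 = 10599
Group 5: 7700 × 0.958 = 7377
Group 6: 7200 × 0.944 + 7000 × 0.251 = 6797 + 1757 = 8554
→ [6252, 7712, 4891, 10599, 7377, 8554]
Period 2:
Births: 4891 × 0.242 = 1184 ; 10599 × 0.151 = 1600 ; 7377 × 0.327 = 2412 — total 5196
Group 2: 6252 × 0.964 = 6027
Group 3: 7712 × 0.959 = 7396
Group 4: 4891 × 0.938 = 4588
Group 5: 10599 × 0.958 = 10154
Group 6: 7377 × 0.944 + 8554 × 0.251 = 6964 + 2147 = 9111
→ [5196, 6027, 7396, 4588, 10154, 9111]
Period 3:
Births: 7396 × 0.242 = 1790 ; 4588 × 0.151 = 693 ; 10154 × 0.327 = 3320 — total 5803
Group 2: 5196 × 0.964 = 5009
Group 3: 6027 × 0.959 = 5780
Group 4: 7396 × 0.938 = 6937
Group 5: 4588 × 0.958 = 4395
Group 6: 10154 × 0.944 + 9111 × 0.251 = 9585 + 2287 = 11872
→ [5803, 5009, 5780, 6937, 4395, 11872]
Total after period 3: 5803 + 5009 + 5780 + 6937 + 4395 + 11872 = 39796

39796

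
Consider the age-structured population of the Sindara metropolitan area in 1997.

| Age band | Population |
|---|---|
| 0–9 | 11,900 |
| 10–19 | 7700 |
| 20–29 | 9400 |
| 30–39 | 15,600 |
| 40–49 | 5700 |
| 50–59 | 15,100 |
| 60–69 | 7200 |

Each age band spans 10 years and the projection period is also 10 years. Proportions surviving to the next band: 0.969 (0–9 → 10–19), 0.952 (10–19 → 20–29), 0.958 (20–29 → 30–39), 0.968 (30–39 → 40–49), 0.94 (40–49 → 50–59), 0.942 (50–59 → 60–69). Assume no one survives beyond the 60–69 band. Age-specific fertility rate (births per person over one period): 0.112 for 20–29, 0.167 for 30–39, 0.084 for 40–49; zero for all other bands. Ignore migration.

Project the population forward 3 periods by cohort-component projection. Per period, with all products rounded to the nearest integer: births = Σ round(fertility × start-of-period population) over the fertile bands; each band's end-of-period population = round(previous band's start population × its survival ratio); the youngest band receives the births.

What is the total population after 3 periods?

After projecting period 1:
Births: 9400 × 0.112 = 1053, 15600 × 0.167 = 2605, 5700 × 0.084 = 479 ⇒ total 4137
10–19: 11900 × 0.969 = 11531
20–29: 7700 × 0.952 = 7330
30–39: 9400 × 0.958 = 9005
40–49: 15600 × 0.968 = 15101
50–59: 5700 × 0.94 = 5358
60–69: 15100 × 0.942 = 14224
Population now: 0–9=4137, 10–19=11531, 20–29=7330, 30–39=9005, 40–49=15101, 50–59=5358, 60–69=14224
After projecting period 2:
Births: 7330 × 0.112 = 821, 9005 × 0.167 = 1504, 15101 × 0.084 = 1268 ⇒ total 3593
10–19: 4137 × 0.969 = 4009
20–29: 11531 × 0.952 = 10978
30–39: 7330 × 0.958 = 7022
40–49: 9005 × 0.968 = 8717
50–59: 15101 × 0.94 = 14195
60–69: 5358 × 0.942 = 5047
Population now: 0–9=3593, 10–19=4009, 20–29=10978, 30–39=7022, 40–49=8717, 50–59=14195, 60–69=5047
After projecting period 3:
Births: 10978 × 0.112 = 1230, 7022 × 0.167 = 1173, 8717 × 0.084 = 732 ⇒ total 3135
10–19: 3593 × 0.969 = 3482
20–29: 4009 × 0.952 = 3817
30–39: 10978 × 0.958 = 10517
40–49: 7022 × 0.968 = 6797
50–59: 8717 × 0.94 = 8194
60–69: 14195 × 0.942 = 13372
Population now: 0–9=3135, 10–19=3482, 20–29=3817, 30–39=10517, 40–49=6797, 50–59=8194, 60–69=13372
Total after period 3: 3135 + 3482 + 3817 + 10517 + 6797 + 8194 + 13372 = 49314

49314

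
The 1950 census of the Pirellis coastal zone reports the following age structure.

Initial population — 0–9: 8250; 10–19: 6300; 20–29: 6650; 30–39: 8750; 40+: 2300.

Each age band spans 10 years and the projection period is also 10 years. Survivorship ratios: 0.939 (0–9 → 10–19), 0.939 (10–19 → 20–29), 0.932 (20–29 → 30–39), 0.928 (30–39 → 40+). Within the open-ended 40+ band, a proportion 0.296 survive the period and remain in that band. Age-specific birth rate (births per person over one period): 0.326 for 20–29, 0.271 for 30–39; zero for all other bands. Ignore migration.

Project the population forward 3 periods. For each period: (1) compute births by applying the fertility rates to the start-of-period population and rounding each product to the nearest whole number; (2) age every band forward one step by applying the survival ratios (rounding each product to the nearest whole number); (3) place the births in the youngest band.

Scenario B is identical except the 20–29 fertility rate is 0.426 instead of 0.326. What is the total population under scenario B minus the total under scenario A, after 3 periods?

1870

Period 1.
Births: 6650 × 0.326 = 2168, 8750 × 0.271 = 2371 → 4539
10–19: 8250 × 0.939 = 7747
20–29: 6300 × 0.939 = 5916
30–39: 6650 × 0.932 = 6198
40+: 8750 × 0.928 + 2300 × 0.296 = 8120 + 681 = 8801
Population now: 0–9=4539, 10–19=7747, 20–29=5916, 30–39=6198, 40+=8801
Period 2.
Births: 5916 × 0.326 = 1929, 6198 × 0.271 = 1680 → 3609
10–19: 4539 × 0.939 = 4262
20–29: 7747 × 0.939 = 7274
30–39: 5916 × 0.932 = 5514
40+: 6198 × 0.928 + 8801 × 0.296 = 5752 + 2605 = 8357
Population now: 0–9=3609, 10–19=4262, 20–29=7274, 30–39=5514, 40+=8357
Period 3.
Births: 7274 × 0.326 = 2371, 5514 × 0.271 = 1494 → 3865
10–19: 3609 × 0.939 = 3389
20–29: 4262 × 0.939 = 4002
30–39: 7274 × 0.932 = 6779
40+: 5514 × 0.928 + 8357 × 0.296 = 5117 + 2474 = 7591
Population now: 0–9=3865, 10–19=3389, 20–29=4002, 30–39=6779, 40+=7591
Scenario A total after 3 periods: 25626
Scenario B projection —
Period 1.
Births: 6650 × 0.426 = 2833, 8750 × 0.271 = 2371 → 5204
10–19: 8250 × 0.939 = 7747
20–29: 6300 × 0.939 = 5916
30–39: 6650 × 0.932 = 6198
40+: 8750 × 0.928 + 2300 × 0.296 = 8120 + 681 = 8801
Population now: 0–9=5204, 10–19=7747, 20–29=5916, 30–39=6198, 40+=8801
Period 2.
Births: 5916 × 0.426 = 2520, 6198 × 0.271 = 1680 → 4200
10–19: 5204 × 0.939 = 4887
20–29: 7747 × 0.939 = 7274
30–39: 5916 × 0.932 = 5514
40+: 6198 × 0.928 + 8801 × 0.296 = 5752 + 2605 = 8357
Population now: 0–9=4200, 10–19=4887, 20–29=7274, 30–39=5514, 40+=8357
Period 3.
Births: 7274 × 0.426 = 3099, 5514 × 0.271 = 1494 → 4593
10–19: 4200 × 0.939 = 3944
20–29: 4887 × 0.939 = 4589
30–39: 7274 × 0.932 = 6779
40+: 5514 × 0.928 + 8357 × 0.296 = 5117 + 2474 = 7591
Population now: 0–9=4593, 10–19=3944, 20–29=4589, 30–39=6779, 40+=7591
Scenario B total after 3 periods: 27496
Difference B − A = 27496 − 25626 = 1870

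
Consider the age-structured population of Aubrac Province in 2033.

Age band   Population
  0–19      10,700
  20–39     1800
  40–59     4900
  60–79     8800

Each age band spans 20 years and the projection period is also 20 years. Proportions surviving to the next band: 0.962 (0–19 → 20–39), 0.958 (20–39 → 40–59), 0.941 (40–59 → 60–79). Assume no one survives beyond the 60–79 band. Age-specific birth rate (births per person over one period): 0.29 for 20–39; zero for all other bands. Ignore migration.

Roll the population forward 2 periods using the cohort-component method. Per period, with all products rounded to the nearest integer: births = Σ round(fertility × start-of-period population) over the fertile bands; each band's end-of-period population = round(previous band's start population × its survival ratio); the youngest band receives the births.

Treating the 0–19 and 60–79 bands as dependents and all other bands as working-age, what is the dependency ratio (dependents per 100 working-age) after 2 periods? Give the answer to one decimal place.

— Period 1 —
Births: 1800 × 0.29 = 522
20–39: 10700 × 0.962 = 10293
40–59: 1800 × 0.958 = 1724
60–79: 4900 × 0.941 = 4611
End of period: [522, 10293, 1724, 4611]
— Period 2 —
Births: 10293 × 0.29 = 2985
20–39: 522 × 0.962 = 502
40–59: 10293 × 0.958 = 9861
60–79: 1724 × 0.941 = 1622
End of period: [2985, 502, 9861, 1622]
Dependents (band 0–19 + band 60–79) = 2985 + 1622 = 4607; working-age = 10363; ratio = 4607/10363 × 100 = 44.5

44.5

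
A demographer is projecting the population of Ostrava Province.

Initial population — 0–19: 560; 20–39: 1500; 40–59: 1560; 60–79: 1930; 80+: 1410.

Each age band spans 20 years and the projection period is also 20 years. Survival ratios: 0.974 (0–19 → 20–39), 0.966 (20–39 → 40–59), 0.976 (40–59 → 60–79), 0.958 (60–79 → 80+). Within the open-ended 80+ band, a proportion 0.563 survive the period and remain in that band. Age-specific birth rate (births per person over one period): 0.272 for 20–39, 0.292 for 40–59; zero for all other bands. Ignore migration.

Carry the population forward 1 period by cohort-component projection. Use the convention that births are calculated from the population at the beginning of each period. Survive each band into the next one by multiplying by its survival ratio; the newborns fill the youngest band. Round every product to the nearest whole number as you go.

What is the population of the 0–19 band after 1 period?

864

Period 1.
Births: 1500 * 0.272 = 408 ; 1560 * 0.292 = 456 → 864
20–39: 560 * 0.974 = 545
40–59: 1500 * 0.966 = 1449
60–79: 1560 * 0.976 = 1523
80+: 1930 * 0.958 + 1410 * 0.563 = 1849 + 794 = 2643
→ [864, 545, 1449, 1523, 2643]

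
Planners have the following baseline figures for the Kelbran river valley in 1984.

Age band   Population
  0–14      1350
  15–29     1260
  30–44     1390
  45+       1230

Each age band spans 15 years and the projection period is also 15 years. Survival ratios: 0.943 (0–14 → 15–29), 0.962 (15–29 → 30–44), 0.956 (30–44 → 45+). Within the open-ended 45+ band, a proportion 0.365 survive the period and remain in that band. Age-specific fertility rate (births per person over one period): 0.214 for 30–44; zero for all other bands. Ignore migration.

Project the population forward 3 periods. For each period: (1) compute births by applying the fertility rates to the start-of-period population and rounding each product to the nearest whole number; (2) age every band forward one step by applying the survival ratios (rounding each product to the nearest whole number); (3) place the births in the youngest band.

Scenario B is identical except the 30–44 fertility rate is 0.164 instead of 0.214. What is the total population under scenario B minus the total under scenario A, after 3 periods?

-179

Period 1:
Births: 1390 * 0.214 = 297
15–29: 1350 * 0.943 = 1273
30–44: 1260 * 0.962 = 1212
45+: 1390 * 0.956 + 1230 * 0.365 = 1329 + 449 = 1778
→ [297, 1273, 1212, 1778]
Period 2:
Births: 1212 * 0.214 = 259
15–29: 297 * 0.943 = 280
30–44: 1273 * 0.962 = 1225
45+: 1212 * 0.956 + 1778 * 0.365 = 1159 + 649 = 1808
→ [259, 280, 1225, 1808]
Period 3:
Births: 1225 * 0.214 = 262
15–29: 259 * 0.943 = 244
30–44: 280 * 0.962 = 269
45+: 1225 * 0.956 + 1808 * 0.365 = 1171 + 660 = 1831
→ [262, 244, 269, 1831]
Scenario A total after 3 periods: 2606
Scenario B projection —
Period 1:
Births: 1390 * 0.164 = 228
15–29: 1350 * 0.943 = 1273
30–44: 1260 * 0.962 = 1212
45+: 1390 * 0.956 + 1230 * 0.365 = 1329 + 449 = 1778
→ [228, 1273, 1212, 1778]
Period 2:
Births: 1212 * 0.164 = 199
15–29: 228 * 0.943 = 215
30–44: 1273 * 0.962 = 1225
45+: 1212 * 0.956 + 1778 * 0.365 = 1159 + 649 = 1808
→ [199, 215, 1225, 1808]
Period 3:
Births: 1225 * 0.164 = 201
15–29: 199 * 0.943 = 188
30–44: 215 * 0.962 = 207
45+: 1225 * 0.956 + 1808 * 0.365 = 1171 + 660 = 1831
→ [201, 188, 207, 1831]
Scenario B total after 3 periods: 2427
Difference B − A = 2427 − 2606 = -179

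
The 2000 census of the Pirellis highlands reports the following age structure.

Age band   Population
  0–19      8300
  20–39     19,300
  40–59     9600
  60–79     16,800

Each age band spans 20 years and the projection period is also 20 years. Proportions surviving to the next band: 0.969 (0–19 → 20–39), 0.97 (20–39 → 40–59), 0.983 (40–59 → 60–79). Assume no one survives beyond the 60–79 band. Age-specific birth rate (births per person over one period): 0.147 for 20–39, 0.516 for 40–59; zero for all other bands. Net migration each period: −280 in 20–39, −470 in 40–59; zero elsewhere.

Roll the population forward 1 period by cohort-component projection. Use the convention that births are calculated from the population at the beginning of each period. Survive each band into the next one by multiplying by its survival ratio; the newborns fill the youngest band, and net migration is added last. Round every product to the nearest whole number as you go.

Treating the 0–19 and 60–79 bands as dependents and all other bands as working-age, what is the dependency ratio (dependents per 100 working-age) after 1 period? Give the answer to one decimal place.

Call the bands 1 to 4, youngest first.
Period 1.
Births: 19300 × 0.147 = 2837 ; 9600 × 0.516 = 4954 ⇒ total 7791
Band 2: 8300 × 0.969 = 8043
Band 3: 19300 × 0.97 = 18721
Band 4: 9600 × 0.983 = 9437
Net migration: Band 2 − 280 → 7763; Band 3 − 470 → 18251
End of period: [7791, 7763, 18251, 9437]
Dependents (band 0–19 + band 60–79) = 7791 + 9437 = 17228; working-age = 26014; ratio = 17228/26014 × 100 = 66.2

66.2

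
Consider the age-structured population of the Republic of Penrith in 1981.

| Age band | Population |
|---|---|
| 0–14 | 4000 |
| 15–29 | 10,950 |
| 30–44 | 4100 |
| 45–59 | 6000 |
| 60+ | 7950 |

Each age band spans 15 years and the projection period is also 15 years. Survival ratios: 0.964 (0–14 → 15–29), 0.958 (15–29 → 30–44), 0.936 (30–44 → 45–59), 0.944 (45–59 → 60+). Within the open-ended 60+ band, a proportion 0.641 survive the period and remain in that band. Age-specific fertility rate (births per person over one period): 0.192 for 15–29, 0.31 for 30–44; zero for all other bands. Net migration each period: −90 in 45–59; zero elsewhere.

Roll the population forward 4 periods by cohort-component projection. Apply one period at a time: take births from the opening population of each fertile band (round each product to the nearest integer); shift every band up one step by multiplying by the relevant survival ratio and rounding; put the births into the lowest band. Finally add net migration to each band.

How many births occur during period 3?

1769

Period 1.
Births: 10950 * 0.192 = 2102, 4100 * 0.31 = 1271 → total 3373
15–29: 4000 * 0.964 = 3856
30–44: 10950 * 0.958 = 10490
45–59: 4100 * 0.936 = 3838
60+: 6000 * 0.944 + 7950 * 0.641 = 5664 + 5096 = 10760
Net migration: 45–59 − 90 → 3748
Population now: 0–14=3373, 15–29=3856, 30–44=10490, 45–59=3748, 60+=10760
Period 2.
Births: 3856 * 0.192 = 740, 10490 * 0.31 = 3252 → total 3992
15–29: 3373 * 0.964 = 3252
30–44: 3856 * 0.958 = 3694
45–59: 10490 * 0.936 = 9819
60+: 3748 * 0.944 + 10760 * 0.641 = 3538 + 6897 = 10435
Net migration: 45–59 − 90 → 9729
Population now: 0–14=3992, 15–29=3252, 30–44=3694, 45–59=9729, 60+=10435
Period 3.
Births: 3252 * 0.192 = 624, 3694 * 0.31 = 1145 → total 1769
15–29: 3992 * 0.964 = 3848
30–44: 3252 * 0.958 = 3115
45–59: 3694 * 0.936 = 3458
60+: 9729 * 0.944 + 10435 * 0.641 = 9184 + 6689 = 15873
Net migration: 45–59 − 90 → 3368
Population now: 0–14=1769, 15–29=3848, 30–44=3115, 45–59=3368, 60+=15873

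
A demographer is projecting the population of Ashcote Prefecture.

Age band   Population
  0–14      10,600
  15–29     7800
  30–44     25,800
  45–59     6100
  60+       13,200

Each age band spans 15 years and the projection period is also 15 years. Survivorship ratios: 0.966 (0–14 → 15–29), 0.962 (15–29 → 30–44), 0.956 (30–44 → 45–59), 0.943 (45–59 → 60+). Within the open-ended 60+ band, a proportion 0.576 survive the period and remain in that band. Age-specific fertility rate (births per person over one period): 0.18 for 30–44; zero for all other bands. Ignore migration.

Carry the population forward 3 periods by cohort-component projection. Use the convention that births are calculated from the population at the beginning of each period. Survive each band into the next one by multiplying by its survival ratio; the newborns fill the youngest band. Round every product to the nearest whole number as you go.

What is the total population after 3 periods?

Period 1:
Births: 25800 × 0.18 = 4644
15–29: 10600 × 0.966 = 10240
30–44: 7800 × 0.962 = 7504
45–59: 25800 × 0.956 = 24665
60+: 6100 × 0.943 + 13200 × 0.576 = 5752 + 7603 = 13355
Giving 4644 / 10240 / 7504 / 24665 / 13355.
Period 2:
Births: 7504 × 0.18 = 1351
15–29: 4644 × 0.966 = 4486
30–44: 10240 × 0.962 = 9851
45–59: 7504 × 0.956 = 7174
60+: 24665 × 0.943 + 13355 × 0.576 = 23259 + 7692 = 30951
Giving 1351 / 4486 / 9851 / 7174 / 30951.
Period 3:
Births: 9851 × 0.18 = 1773
15–29: 1351 × 0.966 = 1305
30–44: 4486 × 0.962 = 4316
45–59: 9851 × 0.956 = 9418
60+: 7174 × 0.943 + 30951 × 0.576 = 6765 + 17828 = 24593
Giving 1773 / 1305 / 4316 / 9418 / 24593.
Total after period 3: 1773 + 1305 + 4316 + 9418 + 24593 = 41405

41405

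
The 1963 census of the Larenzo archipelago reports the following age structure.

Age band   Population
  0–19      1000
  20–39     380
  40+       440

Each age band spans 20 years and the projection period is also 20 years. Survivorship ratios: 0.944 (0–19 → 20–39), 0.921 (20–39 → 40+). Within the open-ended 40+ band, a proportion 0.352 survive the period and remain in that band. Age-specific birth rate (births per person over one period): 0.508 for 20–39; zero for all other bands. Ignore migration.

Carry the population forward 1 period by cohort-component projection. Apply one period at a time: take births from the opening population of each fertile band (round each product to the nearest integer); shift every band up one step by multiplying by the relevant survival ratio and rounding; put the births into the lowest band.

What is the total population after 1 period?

1642

Let group 1 be 0–19 through group 3 = 40+.
[period 1]
Births: 380 × 0.508 = 193
Group 2: 1000 × 0.944 = 944
Group 3: 380 × 0.921 + 440 × 0.352 = 350 + 155 = 505
Giving 193 / 944 / 505.
Total after period 1: 193 + 944 + 505 = 1642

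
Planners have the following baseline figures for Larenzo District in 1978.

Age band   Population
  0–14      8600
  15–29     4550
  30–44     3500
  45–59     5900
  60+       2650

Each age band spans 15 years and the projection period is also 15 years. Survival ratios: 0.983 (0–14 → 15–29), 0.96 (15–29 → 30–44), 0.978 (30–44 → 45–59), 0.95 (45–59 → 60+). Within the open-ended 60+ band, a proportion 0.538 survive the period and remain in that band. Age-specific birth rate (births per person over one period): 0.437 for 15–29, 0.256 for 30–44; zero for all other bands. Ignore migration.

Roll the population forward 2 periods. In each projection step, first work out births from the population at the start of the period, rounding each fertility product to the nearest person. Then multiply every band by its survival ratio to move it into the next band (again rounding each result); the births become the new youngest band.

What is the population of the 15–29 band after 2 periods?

2835

Numbering the groups 1..5 from youngest to oldest:
After projecting period 1:
Births: 4550 × 0.437 = 1988 ; 3500 × 0.256 = 896 → total 2884
Group 2: 8600 × 0.983 = 8454
Group 3: 4550 × 0.96 = 4368
Group 4: 3500 × 0.978 = 3423
Group 5: 5900 × 0.95 + 2650 × 0.538 = 5605 + 1426 = 7031
Giving 2884 / 8454 / 4368 / 3423 / 7031.
After projecting period 2:
Births: 8454 × 0.437 = 3694 ; 4368 × 0.256 = 1118 → total 4812
Group 2: 2884 × 0.983 = 2835
Group 3: 8454 × 0.96 = 8116
Group 4: 4368 × 0.978 = 4272
Group 5: 3423 × 0.95 + 7031 × 0.538 = 3252 + 3783 = 7035
Giving 4812 / 2835 / 8116 / 4272 / 7035.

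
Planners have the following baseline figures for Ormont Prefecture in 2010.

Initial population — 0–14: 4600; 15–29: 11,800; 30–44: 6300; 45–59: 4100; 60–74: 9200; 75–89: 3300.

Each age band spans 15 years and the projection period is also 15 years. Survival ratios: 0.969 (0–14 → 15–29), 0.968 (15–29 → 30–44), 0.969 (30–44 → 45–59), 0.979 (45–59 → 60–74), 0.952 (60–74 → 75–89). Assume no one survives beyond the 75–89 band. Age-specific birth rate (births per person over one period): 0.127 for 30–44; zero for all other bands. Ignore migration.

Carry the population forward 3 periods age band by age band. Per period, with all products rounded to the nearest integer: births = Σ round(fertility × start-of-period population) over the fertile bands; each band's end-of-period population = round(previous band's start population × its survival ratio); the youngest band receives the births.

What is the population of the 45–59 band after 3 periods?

(Groups numbered youngest = 1 to oldest = 6.)
Period 1:
Births: 6300 × 0.127 = 800
Group 2: 4600 × 0.969 = 4457
Group 3: 11800 × 0.968 = 11422
Group 4: 6300 × 0.969 = 6105
Group 5: 4100 × 0.979 = 4014
Group 6: 9200 × 0.952 = 8758
→ [800, 4457, 11422, 6105, 4014, 8758]
Period 2:
Births: 11422 × 0.127 = 1451
Group 2: 800 × 0.969 = 775
Group 3: 4457 × 0.968 = 4314
Group 4: 11422 × 0.969 = 11068
Group 5: 6105 × 0.979 = 5977
Group 6: 4014 × 0.952 = 3821
→ [1451, 775, 4314, 11068, 5977, 3821]
Period 3:
Births: 4314 × 0.127 = 548
Group 2: 1451 × 0.969 = 1406
Group 3: 775 × 0.968 = 750
Group 4: 4314 × 0.969 = 4180
Group 5: 11068 × 0.979 = 10836
Group 6: 5977 × 0.952 = 5690
→ [548, 1406, 750, 4180, 10836, 5690]

4180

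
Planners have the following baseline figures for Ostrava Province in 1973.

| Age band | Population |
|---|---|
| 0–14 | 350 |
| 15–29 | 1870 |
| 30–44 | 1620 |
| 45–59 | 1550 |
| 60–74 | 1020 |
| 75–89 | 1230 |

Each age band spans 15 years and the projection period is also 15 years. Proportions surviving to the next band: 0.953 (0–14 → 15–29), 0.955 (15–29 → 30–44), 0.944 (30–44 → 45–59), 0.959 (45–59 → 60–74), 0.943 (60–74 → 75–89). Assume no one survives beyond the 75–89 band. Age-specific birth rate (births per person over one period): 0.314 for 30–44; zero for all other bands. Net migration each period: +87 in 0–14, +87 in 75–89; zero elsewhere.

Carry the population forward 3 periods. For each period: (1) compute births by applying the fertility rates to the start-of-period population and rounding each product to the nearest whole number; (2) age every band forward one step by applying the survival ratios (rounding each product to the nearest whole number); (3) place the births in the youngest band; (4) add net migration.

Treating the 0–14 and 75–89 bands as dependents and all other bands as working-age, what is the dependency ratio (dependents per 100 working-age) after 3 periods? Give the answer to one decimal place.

After projecting period 1:
Births: 1620 × 0.314 = 509
15–29: 350 × 0.953 = 334
30–44: 1870 × 0.955 = 1786
45–59: 1620 × 0.944 = 1529
60–74: 1550 × 0.959 = 1486
75–89: 1020 × 0.943 = 962
Net migration: 0–14 + 87 → 596; 75–89 + 87 → 1049
End of period: [596, 334, 1786, 1529, 1486, 1049]
After projecting period 2:
Births: 1786 × 0.314 = 561
15–29: 596 × 0.953 = 568
30–44: 334 × 0.955 = 319
45–59: 1786 × 0.944 = 1686
60–74: 1529 × 0.959 = 1466
75–89: 1486 × 0.943 = 1401
Net migration: 0–14 + 87 → 648; 75–89 + 87 → 1488
End of period: [648, 568, 319, 1686, 1466, 1488]
After projecting period 3:
Births: 319 × 0.314 = 100
15–29: 648 × 0.953 = 618
30–44: 568 × 0.955 = 542
45–59: 319 × 0.944 = 301
60–74: 1686 × 0.959 = 1617
75–89: 1466 × 0.943 = 1382
Net migration: 0–14 + 87 → 187; 75–89 + 87 → 1469
End of period: [187, 618, 542, 301, 1617, 1469]
Dependents (band 0–14 + band 75–89) = 187 + 1469 = 1656; working-age = 3078; ratio = 1656/3078 × 100 = 53.8

53.8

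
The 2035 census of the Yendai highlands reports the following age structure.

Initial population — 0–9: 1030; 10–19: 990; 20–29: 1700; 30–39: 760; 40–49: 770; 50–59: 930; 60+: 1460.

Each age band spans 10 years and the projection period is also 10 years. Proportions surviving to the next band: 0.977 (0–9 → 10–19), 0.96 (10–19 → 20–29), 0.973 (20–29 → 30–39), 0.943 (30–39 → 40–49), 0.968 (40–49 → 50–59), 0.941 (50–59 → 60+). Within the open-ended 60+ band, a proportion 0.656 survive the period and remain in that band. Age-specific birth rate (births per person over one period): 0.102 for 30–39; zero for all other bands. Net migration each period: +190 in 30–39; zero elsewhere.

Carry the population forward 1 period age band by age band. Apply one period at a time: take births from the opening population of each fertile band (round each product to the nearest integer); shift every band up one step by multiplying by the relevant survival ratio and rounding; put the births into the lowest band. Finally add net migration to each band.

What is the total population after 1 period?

7173

(Bands numbered youngest = 1 to oldest = 7.)
Period 1.
Births: 760 × 0.102 = 78
Band 2: 1030 × 0.977 = 1006
Band 3: 990 × 0.96 = 950
Band 4: 1700 × 0.973 = 1654
Band 5: 760 × 0.943 = 717
Band 6: 770 × 0.968 = 745
Band 7: 930 × 0.941 + 1460 × 0.656 = 875 + 958 = 1833
Net migration: Band 4 + 190 → 1844
Giving 78 / 1006 / 950 / 1844 / 717 / 745 / 1833.
Total after period 1: 78 + 1006 + 950 + 1844 + 717 + 745 + 1833 = 7173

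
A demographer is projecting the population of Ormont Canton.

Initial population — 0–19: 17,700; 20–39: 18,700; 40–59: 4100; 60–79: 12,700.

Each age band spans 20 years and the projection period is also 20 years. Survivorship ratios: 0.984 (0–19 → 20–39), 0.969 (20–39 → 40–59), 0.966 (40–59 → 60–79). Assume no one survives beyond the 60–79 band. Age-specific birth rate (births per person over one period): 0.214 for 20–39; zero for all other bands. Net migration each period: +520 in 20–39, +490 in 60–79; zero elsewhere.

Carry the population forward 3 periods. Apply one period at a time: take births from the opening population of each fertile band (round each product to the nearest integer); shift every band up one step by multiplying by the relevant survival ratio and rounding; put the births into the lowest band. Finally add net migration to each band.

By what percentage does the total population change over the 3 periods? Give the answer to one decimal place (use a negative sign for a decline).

— Period 1 —
Births: 18700 × 0.214 = 4002
20–39: 17700 × 0.984 = 17417
40–59: 18700 × 0.969 = 18120
60–79: 4100 × 0.966 = 3961
Net migration: 20–39 + 520 → 17937; 60–79 + 490 → 4451
Giving 4002 / 17937 / 18120 / 4451.
— Period 2 —
Births: 17937 × 0.214 = 3839
20–39: 4002 × 0.984 = 3938
40–59: 17937 × 0.969 = 17381
60–79: 18120 × 0.966 = 17504
Net migration: 20–39 + 520 → 4458; 60–79 + 490 → 17994
Giving 3839 / 4458 / 17381 / 17994.
— Period 3 —
Births: 4458 × 0.214 = 954
20–39: 3839 × 0.984 = 3778
40–59: 4458 × 0.969 = 4320
60–79: 17381 × 0.966 = 16790
Net migration: 20–39 + 520 → 4298; 60–79 + 490 → 17280
Giving 954 / 4298 / 4320 / 17280.
Total: 53200 → 26852; change = -26348; percentage change = -49.5%

-49.5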